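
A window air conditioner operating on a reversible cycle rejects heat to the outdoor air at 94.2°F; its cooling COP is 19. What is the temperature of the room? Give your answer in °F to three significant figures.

For a Carnot refrigerator COP_R = T_C/(T_H − T_C), so T_C = COP·T_H/(1 + COP).
With T_H = 307.71 K, T_C = 19 × 307.71/20.00 = 292.32 K.
Converting, 292.32 K = 66.51°F.

66.5 °F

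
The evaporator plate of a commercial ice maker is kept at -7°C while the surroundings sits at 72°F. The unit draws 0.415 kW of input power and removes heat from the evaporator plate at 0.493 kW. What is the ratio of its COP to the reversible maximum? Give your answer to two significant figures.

COP_actual = Q̇_C/Ẇ = 0.4930/0.4150 = 1.188.
In absolute terms T_C = 266.15 K and T_H = 295.37 K, so ΔT = 29.22 K.
COP_Carnot = T_C/ΔT = 266.15/29.22 = 9.108.
η_II = COP_actual/COP_Carnot = 1.188/9.108 = 0.1304.

0.13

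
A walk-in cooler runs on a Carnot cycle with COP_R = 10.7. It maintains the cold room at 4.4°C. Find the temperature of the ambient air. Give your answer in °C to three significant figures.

COP_R = T_C/(T_H − T_C) gives T_H − T_C = T_C/COP.
With T_C = 277.55 K, T_H = 277.55 × (1 + 1/10.7) = 303.49 K.
Converting, 303.49 K = 30.34°C.

30.3 °C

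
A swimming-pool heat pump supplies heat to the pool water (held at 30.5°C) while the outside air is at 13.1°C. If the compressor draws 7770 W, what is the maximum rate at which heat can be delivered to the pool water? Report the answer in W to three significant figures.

In absolute terms T_C = 286.25 K and T_H = 303.65 K, so ΔT = 17.40 K.
COP_Carnot = T_H/ΔT = 303.65/17.40 = 17.45.
Q̇_max = COP_Carnot × Ẇ = 17.45 × 7770 W = 135600 W.

136000 W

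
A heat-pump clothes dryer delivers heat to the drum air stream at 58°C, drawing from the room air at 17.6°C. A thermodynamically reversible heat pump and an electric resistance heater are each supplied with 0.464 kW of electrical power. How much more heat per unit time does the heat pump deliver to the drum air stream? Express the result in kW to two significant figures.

In absolute terms T_C = 290.75 K and T_H = 331.15 K, so ΔT = 40.40 K.
COP_Carnot = T_H/ΔT = 331.15/40.40 = 8.197.
The heat pump delivers Q̇_H = COP × Ẇ = 3.803 kW; the resistance heater delivers Ẇ = 0.4640 kW.
Extra = (COP − 1)·Ẇ = 3.339 kW.

3.3 kW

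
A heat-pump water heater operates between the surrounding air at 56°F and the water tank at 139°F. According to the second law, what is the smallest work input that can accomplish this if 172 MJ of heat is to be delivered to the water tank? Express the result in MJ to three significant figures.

23.8 MJ

In absolute terms T_C = 286.48 K and T_H = 332.59 K, so ΔT = 46.11 K.
The reversible limit is COP_HP = T_H/ΔT = 7.213, so W_min = Q_H/COP = Q_H·ΔT/T_H.
W_min = 172.0 × 46.11/332.59 = 23.85 MJ.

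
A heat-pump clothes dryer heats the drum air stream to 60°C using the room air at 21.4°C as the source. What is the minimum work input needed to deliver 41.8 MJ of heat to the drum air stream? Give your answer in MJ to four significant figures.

4.843 MJ

In absolute terms T_C = 294.55 K and T_H = 333.15 K, so ΔT = 38.60 K.
The reversible limit is COP_HP = T_H/ΔT = 8.631, so W_min = Q_H/COP = Q_H·ΔT/T_H.
W_min = 41.80 × 38.60/333.15 = 4.843 MJ.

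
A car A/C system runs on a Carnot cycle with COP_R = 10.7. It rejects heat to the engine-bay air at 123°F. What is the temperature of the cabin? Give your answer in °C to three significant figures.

22.9 °C

For a Carnot refrigerator COP_R = T_C/(T_H − T_C), so T_C = COP·T_H/(1 + COP).
With T_H = 323.71 K, T_C = 10.7 × 323.71/11.70 = 296.04 K.
Converting, 296.04 K = 22.89°C.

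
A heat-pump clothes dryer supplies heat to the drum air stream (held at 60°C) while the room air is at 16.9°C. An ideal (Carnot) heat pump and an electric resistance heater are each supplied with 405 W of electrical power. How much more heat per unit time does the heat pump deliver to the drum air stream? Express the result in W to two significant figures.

2700 W

In absolute terms T_C = 290.05 K and T_H = 333.15 K, so ΔT = 43.10 K.
COP_Carnot = T_H/ΔT = 333.15/43.10 = 7.730.
The heat pump delivers Q̇_H = COP × Ẇ = 3131 W; the resistance heater delivers Ẇ = 405.0 W.
Extra = (COP − 1)·Ẇ = 2726 W.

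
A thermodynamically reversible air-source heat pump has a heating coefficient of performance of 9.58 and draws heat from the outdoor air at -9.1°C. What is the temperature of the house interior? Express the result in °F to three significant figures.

COP_HP = T_H/(T_H − T_C) rearranges to T_H = COP·T_C/(COP − 1).
With T_C = 264.05 K, T_H = 9.58 × 264.05/8.580 = 294.83 K.
Converting, 294.83 K = 71.02°F.

71.0 °F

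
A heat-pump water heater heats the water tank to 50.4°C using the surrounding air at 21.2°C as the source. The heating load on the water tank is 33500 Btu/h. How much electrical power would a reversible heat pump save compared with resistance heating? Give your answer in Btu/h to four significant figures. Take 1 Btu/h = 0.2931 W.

In absolute terms T_C = 294.35 K and T_H = 323.55 K, so ΔT = 29.20 K.
COP_Carnot = T_H/ΔT = 323.55/29.20 = 11.08.
Resistance heating needs Ẇ_res = Q̇_H = 33500 Btu/h; the reversible heat pump needs only Ẇ_hp = Q̇_H/COP = 3023 Btu/h.
Saving = 33500 − 3023 = 30480 Btu/h.

30480 Btu/h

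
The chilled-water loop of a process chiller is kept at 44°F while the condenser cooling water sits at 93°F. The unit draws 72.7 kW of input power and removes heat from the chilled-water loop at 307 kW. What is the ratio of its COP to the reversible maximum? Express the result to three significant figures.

COP_actual = Q̇_C/Ẇ = 307.0/72.70 = 4.223.
In absolute terms T_C = 279.82 K and T_H = 307.04 K, so ΔT = 27.22 K.
COP_Carnot = T_C/ΔT = 279.82/27.22 = 10.28.
η_II = COP_actual/COP_Carnot = 4.223/10.28 = 0.4108.

0.411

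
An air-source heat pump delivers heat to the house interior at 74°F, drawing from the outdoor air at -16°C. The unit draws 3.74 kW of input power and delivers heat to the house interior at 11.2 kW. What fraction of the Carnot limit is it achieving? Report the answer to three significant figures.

COP_actual = Q̇_H/Ẇ = 11.20/3.740 = 2.995.
In absolute terms T_C = 257.15 K and T_H = 296.48 K, so ΔT = 39.33 K.
COP_Carnot = T_H/ΔT = 296.48/39.33 = 7.538.
η_II = COP_actual/COP_Carnot = 2.995/7.538 = 0.3973.

0.397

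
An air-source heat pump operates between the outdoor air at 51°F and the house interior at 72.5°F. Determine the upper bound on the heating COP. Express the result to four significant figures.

24.75

In absolute terms T_C = 283.71 K and T_H = 295.65 K, so ΔT = 11.94 K.
For a reversible cycle, COP_Carnot = T_H/ΔT = 295.65/11.94 = 24.75.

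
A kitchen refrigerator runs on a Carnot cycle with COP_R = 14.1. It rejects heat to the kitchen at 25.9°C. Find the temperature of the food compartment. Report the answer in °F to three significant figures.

43.0 °F

For a Carnot refrigerator COP_R = T_C/(T_H − T_C), so T_C = COP·T_H/(1 + COP).
With T_H = 299.05 K, T_C = 14.1 × 299.05/15.10 = 279.25 K.
Converting, 279.25 K = 42.97°F.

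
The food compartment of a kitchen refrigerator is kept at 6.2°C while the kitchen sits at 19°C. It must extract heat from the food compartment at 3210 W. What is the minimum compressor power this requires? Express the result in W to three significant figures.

147 W

In absolute terms T_C = 279.35 K and T_H = 292.15 K, so ΔT = 12.80 K.
COP_Carnot = T_C/ΔT = 279.35/12.80 = 21.82.
Ẇ_min = Q̇/COP_Carnot = 3210/21.82 = 147.1 W.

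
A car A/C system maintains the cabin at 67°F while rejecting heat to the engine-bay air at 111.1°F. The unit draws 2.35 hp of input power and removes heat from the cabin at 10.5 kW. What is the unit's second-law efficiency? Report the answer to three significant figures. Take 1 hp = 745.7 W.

Converting, Q̇_C = 10.50 kW = 14.08 hp, so COP_actual = Q̇_C/Ẇ = 14.08/2.350 = 5.992.
In absolute terms T_C = 292.59 K and T_H = 317.09 K, so ΔT = 24.50 K.
COP_Carnot = T_C/ΔT = 292.59/24.50 = 11.94.
η_II = COP_actual/COP_Carnot = 5.992/11.94 = 0.5017.

0.502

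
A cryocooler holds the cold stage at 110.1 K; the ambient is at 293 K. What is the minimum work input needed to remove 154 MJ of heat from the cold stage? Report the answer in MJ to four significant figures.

The reservoir spacing is ΔT = 293 − 110.1 = 182.9 K.
The reversible limit is COP_R = T_C/ΔT = 0.6020, so W_min = Q_C/COP = Q_C·ΔT/T_C.
W_min = 154.0 × 182.9/110.10 = 255.8 MJ.

255.8 MJ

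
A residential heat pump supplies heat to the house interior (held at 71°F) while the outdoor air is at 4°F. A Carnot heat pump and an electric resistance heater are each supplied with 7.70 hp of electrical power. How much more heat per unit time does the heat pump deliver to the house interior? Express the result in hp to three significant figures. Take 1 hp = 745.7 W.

In absolute terms T_C = 257.59 K and T_H = 294.82 K, so ΔT = 37.22 K.
COP_Carnot = T_H/ΔT = 294.82/37.22 = 7.920.
The heat pump delivers Q̇_H = COP × Ẇ = 60.99 hp; the resistance heater delivers Ẇ = 7.700 hp.
Extra = (COP − 1)·Ẇ = 53.29 hp.

53.3 hp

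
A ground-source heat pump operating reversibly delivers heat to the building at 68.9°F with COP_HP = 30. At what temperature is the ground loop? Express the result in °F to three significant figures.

COP_HP = T_H/(T_H − T_C) gives T_H − T_C = T_H/COP.
With T_H = 293.65 K, T_C = 293.65 × (1 − 1/30) = 283.86 K.
Converting, 283.86 K = 51.28°F.

51.3 °F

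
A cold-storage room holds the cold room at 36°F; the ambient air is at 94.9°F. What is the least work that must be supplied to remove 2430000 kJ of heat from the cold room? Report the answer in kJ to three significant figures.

In absolute terms T_C = 275.37 K and T_H = 308.09 K, so ΔT = 32.72 K.
The reversible limit is COP_R = T_C/ΔT = 8.415, so W_min = Q_C/COP = Q_C·ΔT/T_C.
W_min = 2430000 × 32.72/275.37 = 288800 kJ.

289000 kJ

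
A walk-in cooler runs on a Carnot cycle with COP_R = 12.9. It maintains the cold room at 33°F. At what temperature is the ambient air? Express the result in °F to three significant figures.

COP_R = T_C/(T_H − T_C) gives T_H − T_C = T_C/COP.
With T_C = 273.71 K, T_H = 273.71 × (1 + 1/12.9) = 294.92 K.
Converting, 294.92 K = 71.19°F.

71.2 °F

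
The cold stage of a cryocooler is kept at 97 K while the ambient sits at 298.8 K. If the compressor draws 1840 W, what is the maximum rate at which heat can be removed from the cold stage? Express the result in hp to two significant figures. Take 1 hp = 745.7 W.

The reservoir spacing is ΔT = 298.8 − 97 = 201.8 K.
COP_Carnot = T_C/ΔT = 97.00/201.8 = 0.4807.
Q̇_max = COP_Carnot × Ẇ = 0.4807 × 1840 W = 884.4 W = 1.186 hp.

1.2 hp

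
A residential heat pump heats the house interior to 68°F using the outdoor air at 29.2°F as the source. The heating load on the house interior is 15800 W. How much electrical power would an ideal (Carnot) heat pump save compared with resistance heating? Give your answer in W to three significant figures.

14600 W

In absolute terms T_C = 271.59 K and T_H = 293.15 K, so ΔT = 21.56 K.
COP_Carnot = T_H/ΔT = 293.15/21.56 = 13.60.
Resistance heating needs Ẇ_res = Q̇_H = 15800 W; the reversible heat pump needs only Ẇ_hp = Q̇_H/COP = 1162 W.
Saving = 15800 − 1162 = 14640 W.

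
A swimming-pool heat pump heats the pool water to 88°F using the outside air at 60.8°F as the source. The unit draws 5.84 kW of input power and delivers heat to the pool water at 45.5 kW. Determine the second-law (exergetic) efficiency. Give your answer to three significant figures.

0.387

COP_actual = Q̇_H/Ẇ = 45.50/5.840 = 7.791.
In absolute terms T_C = 289.15 K and T_H = 304.26 K, so ΔT = 15.11 K.
COP_Carnot = T_H/ΔT = 304.26/15.11 = 20.13.
η_II = COP_actual/COP_Carnot = 7.791/20.13 = 0.3869.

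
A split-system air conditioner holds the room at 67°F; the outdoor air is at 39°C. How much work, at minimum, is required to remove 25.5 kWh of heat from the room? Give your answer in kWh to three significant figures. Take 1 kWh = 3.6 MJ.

In absolute terms T_C = 292.59 K and T_H = 312.15 K, so ΔT = 19.56 K.
The reversible limit is COP_R = T_C/ΔT = 14.96, so W_min = Q_C/COP = Q_C·ΔT/T_C.
W_min = 25.50 × 19.56/292.59 = 1.704 kWh.

1.70 kWh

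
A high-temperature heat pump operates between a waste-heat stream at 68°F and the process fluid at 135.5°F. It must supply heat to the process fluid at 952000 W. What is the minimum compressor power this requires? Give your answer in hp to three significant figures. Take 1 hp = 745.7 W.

In absolute terms T_C = 293.15 K and T_H = 330.65 K, so ΔT = 37.50 K.
COP_Carnot = T_H/ΔT = 330.65/37.50 = 8.817.
Ẇ_min = Q̇/COP_Carnot = 952000/8.817 = 108000 W = 144.8 hp.

145 hp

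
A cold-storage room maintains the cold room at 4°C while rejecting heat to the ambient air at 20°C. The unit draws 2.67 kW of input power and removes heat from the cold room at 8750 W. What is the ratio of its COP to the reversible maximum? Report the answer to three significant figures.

Converting, Q̇_C = 8750 W = 8.750 kW, so COP_actual = Q̇_C/Ẇ = 8.750/2.670 = 3.277.
In absolute terms T_C = 277.15 K and T_H = 293.15 K, so ΔT = 16.00 K.
COP_Carnot = T_C/ΔT = 277.15/16.00 = 17.32.
η_II = COP_actual/COP_Carnot = 3.277/17.32 = 0.1892.

0.189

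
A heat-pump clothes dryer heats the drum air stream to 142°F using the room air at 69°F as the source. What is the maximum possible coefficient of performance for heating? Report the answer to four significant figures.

In absolute terms T_C = 293.71 K and T_H = 334.26 K, so ΔT = 40.56 K.
For a reversible cycle, COP_Carnot = T_H/ΔT = 334.26/40.56 = 8.242.

8.242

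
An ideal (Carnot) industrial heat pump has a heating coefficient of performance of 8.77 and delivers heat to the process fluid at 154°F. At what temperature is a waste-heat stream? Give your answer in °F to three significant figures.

84.0 °F

COP_HP = T_H/(T_H − T_C) gives T_H − T_C = T_H/COP.
With T_H = 340.93 K, T_C = 340.93 × (1 − 1/8.77) = 302.05 K.
Converting, 302.05 K = 84.03°F.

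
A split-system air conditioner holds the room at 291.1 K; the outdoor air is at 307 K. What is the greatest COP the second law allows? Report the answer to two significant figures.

The reservoir spacing is ΔT = 307 − 291.1 = 15.90 K.
For a reversible cycle, COP_Carnot = T_C/ΔT = 291.10/15.90 = 18.31.

18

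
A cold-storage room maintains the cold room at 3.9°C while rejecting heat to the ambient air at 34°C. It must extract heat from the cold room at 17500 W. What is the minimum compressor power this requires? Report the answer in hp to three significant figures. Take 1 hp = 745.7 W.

In absolute terms T_C = 277.05 K and T_H = 307.15 K, so ΔT = 30.10 K.
COP_Carnot = T_C/ΔT = 277.05/30.10 = 9.204.
Ẇ_min = Q̇/COP_Carnot = 17500/9.204 = 1901 W = 2.550 hp.

2.55 hp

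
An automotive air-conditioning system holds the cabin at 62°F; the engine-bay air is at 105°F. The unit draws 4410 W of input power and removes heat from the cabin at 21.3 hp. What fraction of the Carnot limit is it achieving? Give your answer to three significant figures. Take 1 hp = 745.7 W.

0.297

Converting, Q̇_C = 21.30 hp = 15880 W, so COP_actual = Q̇_C/Ẇ = 15880/4410 = 3.602.
In absolute terms T_C = 289.82 K and T_H = 313.71 K, so ΔT = 23.89 K.
COP_Carnot = T_C/ΔT = 289.82/23.89 = 12.13.
η_II = COP_actual/COP_Carnot = 3.602/12.13 = 0.2969.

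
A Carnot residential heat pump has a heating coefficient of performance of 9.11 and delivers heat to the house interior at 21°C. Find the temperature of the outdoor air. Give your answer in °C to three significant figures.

COP_HP = T_H/(T_H − T_C) gives T_H − T_C = T_H/COP.
With T_H = 294.15 K, T_C = 294.15 × (1 − 1/9.11) = 261.86 K.
Converting, 261.86 K = -11.29°C.

-11.3 °C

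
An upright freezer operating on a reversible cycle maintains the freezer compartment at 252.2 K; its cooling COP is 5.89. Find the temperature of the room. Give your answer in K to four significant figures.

295.0 K

COP_R = T_C/(T_H − T_C) gives T_H − T_C = T_C/COP.
With T_C = 252.20 K, T_H = 252.20 × (1 + 1/5.89) = 295.02 K.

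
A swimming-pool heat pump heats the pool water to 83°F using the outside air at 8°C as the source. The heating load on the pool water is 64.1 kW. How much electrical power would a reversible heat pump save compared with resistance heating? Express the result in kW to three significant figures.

59.8 kW

In absolute terms T_C = 281.15 K and T_H = 301.48 K, so ΔT = 20.33 K.
COP_Carnot = T_H/ΔT = 301.48/20.33 = 14.83.
Resistance heating needs Ẇ_res = Q̇_H = 64.10 kW; the reversible heat pump needs only Ẇ_hp = Q̇_H/COP = 4.323 kW.
Saving = 64.10 − 4.323 = 59.78 kW.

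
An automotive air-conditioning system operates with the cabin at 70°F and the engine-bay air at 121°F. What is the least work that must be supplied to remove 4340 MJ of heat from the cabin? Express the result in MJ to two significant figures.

In absolute terms T_C = 294.26 K and T_H = 322.59 K, so ΔT = 28.33 K.
The reversible limit is COP_R = T_C/ΔT = 10.39, so W_min = Q_C/COP = Q_C·ΔT/T_C.
W_min = 4340 × 28.33/294.26 = 417.9 MJ.

420 MJ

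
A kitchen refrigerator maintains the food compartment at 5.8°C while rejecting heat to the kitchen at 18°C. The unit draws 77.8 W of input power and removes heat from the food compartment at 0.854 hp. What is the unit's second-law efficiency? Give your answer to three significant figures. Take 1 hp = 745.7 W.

Converting, Q̇_C = 0.8540 hp = 636.8 W, so COP_actual = Q̇_C/Ẇ = 636.8/77.80 = 8.185.
In absolute terms T_C = 278.95 K and T_H = 291.15 K, so ΔT = 12.20 K.
COP_Carnot = T_C/ΔT = 278.95/12.20 = 22.86.
η_II = COP_actual/COP_Carnot = 8.185/22.86 = 0.3580.

0.358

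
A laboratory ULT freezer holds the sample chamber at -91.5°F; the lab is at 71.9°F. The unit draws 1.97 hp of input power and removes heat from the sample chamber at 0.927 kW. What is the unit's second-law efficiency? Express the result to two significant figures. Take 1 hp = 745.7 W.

Converting, Q̇_C = 0.9270 kW = 1.243 hp, so COP_actual = Q̇_C/Ẇ = 1.243/1.970 = 0.6310.
In absolute terms T_C = 204.54 K and T_H = 295.32 K, so ΔT = 90.78 K.
COP_Carnot = T_C/ΔT = 204.54/90.78 = 2.253.
η_II = COP_actual/COP_Carnot = 0.6310/2.253 = 0.2801.

0.28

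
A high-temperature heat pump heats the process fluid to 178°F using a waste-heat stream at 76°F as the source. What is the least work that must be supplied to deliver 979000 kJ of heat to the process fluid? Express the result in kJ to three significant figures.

In absolute terms T_C = 297.59 K and T_H = 354.26 K, so ΔT = 56.67 K.
The reversible limit is COP_HP = T_H/ΔT = 6.252, so W_min = Q_H/COP = Q_H·ΔT/T_H.
W_min = 979000 × 56.67/354.26 = 156600 kJ.

157000 kJ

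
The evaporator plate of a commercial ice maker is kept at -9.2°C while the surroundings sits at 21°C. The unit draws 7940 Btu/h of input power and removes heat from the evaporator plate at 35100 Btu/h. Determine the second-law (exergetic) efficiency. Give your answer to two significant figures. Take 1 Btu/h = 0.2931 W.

0.51

COP_actual = Q̇_C/Ẇ = 35100/7940 = 4.421.
In absolute terms T_C = 263.95 K and T_H = 294.15 K, so ΔT = 30.20 K.
COP_Carnot = T_C/ΔT = 263.95/30.20 = 8.740.
η_II = COP_actual/COP_Carnot = 4.421/8.740 = 0.5058.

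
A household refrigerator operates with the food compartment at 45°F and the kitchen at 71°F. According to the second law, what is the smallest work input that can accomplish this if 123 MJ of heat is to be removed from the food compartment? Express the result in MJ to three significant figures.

6.34 MJ

In absolute terms T_C = 280.37 K and T_H = 294.82 K, so ΔT = 14.44 K.
The reversible limit is COP_R = T_C/ΔT = 19.41, so W_min = Q_C/COP = Q_C·ΔT/T_C.
W_min = 123.0 × 14.44/280.37 = 6.337 MJ.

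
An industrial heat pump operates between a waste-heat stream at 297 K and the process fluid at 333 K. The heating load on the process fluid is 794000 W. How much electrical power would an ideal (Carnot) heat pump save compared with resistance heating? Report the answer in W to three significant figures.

The reservoir spacing is ΔT = 333 − 297 = 36.00 K.
COP_Carnot = T_H/ΔT = 333.00/36.00 = 9.250.
Resistance heating needs Ẇ_res = Q̇_H = 794000 W; the reversible heat pump needs only Ẇ_hp = Q̇_H/COP = 85840 W.
Saving = 794000 − 85840 = 708200 W.

708000 W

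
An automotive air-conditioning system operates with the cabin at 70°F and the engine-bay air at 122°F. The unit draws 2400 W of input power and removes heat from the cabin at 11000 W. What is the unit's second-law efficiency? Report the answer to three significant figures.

COP_actual = Q̇_C/Ẇ = 11000/2400 = 4.583.
In absolute terms T_C = 294.26 K and T_H = 323.15 K, so ΔT = 28.89 K.
COP_Carnot = T_C/ΔT = 294.26/28.89 = 10.19.
η_II = COP_actual/COP_Carnot = 4.583/10.19 = 0.4500.

0.450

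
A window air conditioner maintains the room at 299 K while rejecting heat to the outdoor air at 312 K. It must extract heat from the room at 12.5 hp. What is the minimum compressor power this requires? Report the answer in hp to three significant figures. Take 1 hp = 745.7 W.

0.543 hp

The reservoir spacing is ΔT = 312 − 299 = 13.00 K.
COP_Carnot = T_C/ΔT = 299.00/13.00 = 23.00.
Ẇ_min = Q̇/COP_Carnot = 12.50/23.00 = 0.5435 hp.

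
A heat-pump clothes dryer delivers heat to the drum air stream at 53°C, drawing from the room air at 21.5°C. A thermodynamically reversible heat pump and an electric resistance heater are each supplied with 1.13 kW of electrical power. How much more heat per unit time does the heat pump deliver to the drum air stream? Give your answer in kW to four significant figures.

10.57 kW

In absolute terms T_C = 294.65 K and T_H = 326.15 K, so ΔT = 31.50 K.
COP_Carnot = T_H/ΔT = 326.15/31.50 = 10.35.
The heat pump delivers Q̇_H = COP × Ẇ = 11.70 kW; the resistance heater delivers Ẇ = 1.130 kW.
Extra = (COP − 1)·Ẇ = 10.57 kW.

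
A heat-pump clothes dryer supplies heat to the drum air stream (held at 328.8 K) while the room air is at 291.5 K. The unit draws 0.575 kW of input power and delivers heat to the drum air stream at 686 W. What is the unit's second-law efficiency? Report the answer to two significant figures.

Converting, Q̇_H = 686.0 W = 0.6860 kW, so COP_actual = Q̇_H/Ẇ = 0.6860/0.5750 = 1.193.
The reservoir spacing is ΔT = 328.8 − 291.5 = 37.30 K.
COP_Carnot = T_H/ΔT = 328.80/37.30 = 8.815.
η_II = COP_actual/COP_Carnot = 1.193/8.815 = 0.1353.

0.14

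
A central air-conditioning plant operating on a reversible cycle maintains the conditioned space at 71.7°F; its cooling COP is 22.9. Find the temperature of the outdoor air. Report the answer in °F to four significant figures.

94.90 °F

COP_R = T_C/(T_H − T_C) gives T_H − T_C = T_C/COP.
With T_C = 295.21 K, T_H = 295.21 × (1 + 1/22.9) = 308.10 K.
Converting, 308.10 K = 94.90°F.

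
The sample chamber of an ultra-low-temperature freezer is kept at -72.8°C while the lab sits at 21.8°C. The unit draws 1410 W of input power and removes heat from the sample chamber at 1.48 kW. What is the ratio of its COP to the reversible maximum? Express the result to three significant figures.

Converting, Q̇_C = 1.480 kW = 1480 W, so COP_actual = Q̇_C/Ẇ = 1480/1410 = 1.050.
In absolute terms T_C = 200.35 K and T_H = 294.95 K, so ΔT = 94.60 K.
COP_Carnot = T_C/ΔT = 200.35/94.60 = 2.118.
η_II = COP_actual/COP_Carnot = 1.050/2.118 = 0.4956.

0.496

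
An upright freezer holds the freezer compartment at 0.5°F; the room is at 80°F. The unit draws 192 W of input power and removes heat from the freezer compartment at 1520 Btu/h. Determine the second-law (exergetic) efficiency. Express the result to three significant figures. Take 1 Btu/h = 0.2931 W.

Converting, Q̇_C = 1520 Btu/h = 445.5 W, so COP_actual = Q̇_C/Ẇ = 445.5/192.0 = 2.320.
In absolute terms T_C = 255.65 K and T_H = 299.82 K, so ΔT = 44.17 K.
COP_Carnot = T_C/ΔT = 255.65/44.17 = 5.788.
η_II = COP_actual/COP_Carnot = 2.320/5.788 = 0.4009.

0.401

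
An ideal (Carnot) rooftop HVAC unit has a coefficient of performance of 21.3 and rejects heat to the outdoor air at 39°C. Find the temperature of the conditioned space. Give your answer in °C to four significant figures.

25.00 °C

For a Carnot refrigerator COP_R = T_C/(T_H − T_C), so T_C = COP·T_H/(1 + COP).
With T_H = 312.15 K, T_C = 21.3 × 312.15/22.30 = 298.15 K.
Converting, 298.15 K = 25.00°C.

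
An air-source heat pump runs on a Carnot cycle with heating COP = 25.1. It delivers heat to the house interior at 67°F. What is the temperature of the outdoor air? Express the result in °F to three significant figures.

COP_HP = T_H/(T_H − T_C) gives T_H − T_C = T_H/COP.
With T_H = 292.59 K, T_C = 292.59 × (1 − 1/25.1) = 280.94 K.
Converting, 280.94 K = 46.02°F.

46.0 °F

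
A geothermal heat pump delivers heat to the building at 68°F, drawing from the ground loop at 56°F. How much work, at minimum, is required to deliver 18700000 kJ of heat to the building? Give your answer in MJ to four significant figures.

425.3 MJ

In absolute terms T_C = 286.48 K and T_H = 293.15 K, so ΔT = 6.667 K.
The reversible limit is COP_HP = T_H/ΔT = 43.97, so W_min = Q_H/COP = Q_H·ΔT/T_H.
W_min = 18700000 × 6.667/293.15 = 425300 kJ = 425.3 MJ.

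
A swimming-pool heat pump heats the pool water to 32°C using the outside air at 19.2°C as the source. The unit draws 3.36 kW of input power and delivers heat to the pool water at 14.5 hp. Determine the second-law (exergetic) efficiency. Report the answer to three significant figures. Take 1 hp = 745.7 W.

0.135

Converting, Q̇_H = 14.50 hp = 10.81 kW, so COP_actual = Q̇_H/Ẇ = 10.81/3.360 = 3.218.
In absolute terms T_C = 292.35 K and T_H = 305.15 K, so ΔT = 12.80 K.
COP_Carnot = T_H/ΔT = 305.15/12.80 = 23.84.
η_II = COP_actual/COP_Carnot = 3.218/23.84 = 0.1350.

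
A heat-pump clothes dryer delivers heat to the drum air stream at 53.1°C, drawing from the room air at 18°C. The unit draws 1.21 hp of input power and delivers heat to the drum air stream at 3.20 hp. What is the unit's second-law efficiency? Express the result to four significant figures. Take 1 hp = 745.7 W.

0.2845

COP_actual = Q̇_H/Ẇ = 3.200/1.210 = 2.645.
In absolute terms T_C = 291.15 K and T_H = 326.25 K, so ΔT = 35.10 K.
COP_Carnot = T_H/ΔT = 326.25/35.10 = 9.295.
η_II = COP_actual/COP_Carnot = 2.645/9.295 = 0.2845.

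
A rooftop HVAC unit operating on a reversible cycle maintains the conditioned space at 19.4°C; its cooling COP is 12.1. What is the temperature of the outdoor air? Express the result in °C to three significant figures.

COP_R = T_C/(T_H − T_C) gives T_H − T_C = T_C/COP.
With T_C = 292.55 K, T_H = 292.55 × (1 + 1/12.1) = 316.73 K.
Converting, 316.73 K = 43.58°C.

43.6 °C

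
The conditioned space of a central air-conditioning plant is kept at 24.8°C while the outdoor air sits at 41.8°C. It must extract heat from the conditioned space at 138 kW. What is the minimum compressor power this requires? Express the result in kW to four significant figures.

In absolute terms T_C = 297.95 K and T_H = 314.95 K, so ΔT = 17.00 K.
COP_Carnot = T_C/ΔT = 297.95/17.00 = 17.53.
Ẇ_min = Q̇/COP_Carnot = 138.0/17.53 = 7.874 kW.

7.874 kW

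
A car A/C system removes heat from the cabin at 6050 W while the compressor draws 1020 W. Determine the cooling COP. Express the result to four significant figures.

5.931

The first law gives Q̇_H = Q̇_C + Ẇ, so the three rates are Q̇_C = 6050, Q̇_H = 7070, Ẇ = 1020 W.
COP_R = Q̇_C/Ẇ = 6050/1020 = 5.931.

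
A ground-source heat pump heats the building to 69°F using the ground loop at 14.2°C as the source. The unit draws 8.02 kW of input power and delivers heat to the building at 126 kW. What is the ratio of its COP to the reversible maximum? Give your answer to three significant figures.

COP_actual = Q̇_H/Ẇ = 126.0/8.020 = 15.71.
In absolute terms T_C = 287.35 K and T_H = 293.71 K, so ΔT = 6.356 K.
COP_Carnot = T_H/ΔT = 293.71/6.356 = 46.21.
η_II = COP_actual/COP_Carnot = 15.71/46.21 = 0.3400.

0.340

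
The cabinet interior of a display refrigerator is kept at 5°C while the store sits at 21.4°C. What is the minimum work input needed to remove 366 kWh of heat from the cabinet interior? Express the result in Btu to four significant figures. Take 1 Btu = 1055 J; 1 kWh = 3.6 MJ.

In absolute terms T_C = 278.15 K and T_H = 294.55 K, so ΔT = 16.40 K.
The reversible limit is COP_R = T_C/ΔT = 16.96, so W_min = Q_C/COP = Q_C·ΔT/T_C.
W_min = 366.0 × 16.40/278.15 = 21.58 kWh = 73640 Btu.

73640 Btu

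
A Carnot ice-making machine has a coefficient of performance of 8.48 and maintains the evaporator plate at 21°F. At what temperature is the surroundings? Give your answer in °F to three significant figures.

77.7 °F

COP_R = T_C/(T_H − T_C) gives T_H − T_C = T_C/COP.
With T_C = 267.04 K, T_H = 267.04 × (1 + 1/8.48) = 298.53 K.
Converting, 298.53 K = 77.68°F.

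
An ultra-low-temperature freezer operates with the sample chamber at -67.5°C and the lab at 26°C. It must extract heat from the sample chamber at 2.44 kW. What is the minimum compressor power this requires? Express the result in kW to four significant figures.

In absolute terms T_C = 205.65 K and T_H = 299.15 K, so ΔT = 93.50 K.
COP_Carnot = T_C/ΔT = 205.65/93.50 = 2.199.
Ẇ_min = Q̇/COP_Carnot = 2.440/2.199 = 1.109 kW.

1.109 kW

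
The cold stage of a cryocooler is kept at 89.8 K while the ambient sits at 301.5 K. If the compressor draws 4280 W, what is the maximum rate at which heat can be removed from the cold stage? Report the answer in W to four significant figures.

1816 W

The reservoir spacing is ΔT = 301.5 − 89.8 = 211.7 K.
COP_Carnot = T_C/ΔT = 89.80/211.7 = 0.4242.
Q̇_max = COP_Carnot × Ẇ = 0.4242 × 4280 W = 1816 W.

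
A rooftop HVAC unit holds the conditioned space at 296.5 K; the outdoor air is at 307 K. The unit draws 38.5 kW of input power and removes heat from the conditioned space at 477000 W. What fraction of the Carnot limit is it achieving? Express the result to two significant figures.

Converting, Q̇_C = 477000 W = 477.0 kW, so COP_actual = Q̇_C/Ẇ = 477.0/38.50 = 12.39.
The reservoir spacing is ΔT = 307 − 296.5 = 10.50 K.
COP_Carnot = T_C/ΔT = 296.50/10.50 = 28.24.
η_II = COP_actual/COP_Carnot = 12.39/28.24 = 0.4388.

0.44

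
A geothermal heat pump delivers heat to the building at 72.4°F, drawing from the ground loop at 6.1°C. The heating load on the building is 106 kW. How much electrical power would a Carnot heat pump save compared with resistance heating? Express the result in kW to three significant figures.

100 kW

In absolute terms T_C = 279.25 K and T_H = 295.59 K, so ΔT = 16.34 K.
COP_Carnot = T_H/ΔT = 295.59/16.34 = 18.09.
Resistance heating needs Ẇ_res = Q̇_H = 106.0 kW; the reversible heat pump needs only Ẇ_hp = Q̇_H/COP = 5.861 kW.
Saving = 106.0 − 5.861 = 100.1 kW.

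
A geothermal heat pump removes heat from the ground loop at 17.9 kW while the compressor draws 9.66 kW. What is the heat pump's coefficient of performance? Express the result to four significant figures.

2.853

The first law gives Q̇_H = Q̇_C + Ẇ, so the three rates are Q̇_C = 17.90, Q̇_H = 27.56, Ẇ = 9.660 kW.
COP_HP = Q̇_H/Ẇ = 27.56/9.660 = 2.853.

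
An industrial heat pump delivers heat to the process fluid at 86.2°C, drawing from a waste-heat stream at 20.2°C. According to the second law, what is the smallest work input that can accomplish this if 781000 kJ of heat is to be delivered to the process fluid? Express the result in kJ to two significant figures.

140000 kJ

In absolute terms T_C = 293.35 K and T_H = 359.35 K, so ΔT = 66.00 K.
The reversible limit is COP_HP = T_H/ΔT = 5.445, so W_min = Q_H/COP = Q_H·ΔT/T_H.
W_min = 781000 × 66.00/359.35 = 143400 kJ.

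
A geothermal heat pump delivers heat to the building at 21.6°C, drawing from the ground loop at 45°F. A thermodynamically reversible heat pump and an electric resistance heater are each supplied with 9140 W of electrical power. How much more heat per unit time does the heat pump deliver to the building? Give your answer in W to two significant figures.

180000 W

In absolute terms T_C = 280.37 K and T_H = 294.75 K, so ΔT = 14.38 K.
COP_Carnot = T_H/ΔT = 294.75/14.38 = 20.50.
The heat pump delivers Q̇_H = COP × Ẇ = 187400 W; the resistance heater delivers Ẇ = 9140 W.
Extra = (COP − 1)·Ẇ = 178200 W.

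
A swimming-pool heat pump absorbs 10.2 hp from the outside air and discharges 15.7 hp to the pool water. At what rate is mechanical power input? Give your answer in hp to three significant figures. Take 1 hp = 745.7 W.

For a cyclic device the first law requires Q̇_H = Q̇_C + Ẇ.
Ẇ = Q̇_H − Q̇_C = 5.500 hp.

5.50 hp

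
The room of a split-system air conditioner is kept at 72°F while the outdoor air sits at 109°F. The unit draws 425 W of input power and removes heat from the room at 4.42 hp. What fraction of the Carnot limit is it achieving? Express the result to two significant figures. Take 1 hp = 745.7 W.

Converting, Q̇_C = 4.420 hp = 3296 W, so COP_actual = Q̇_C/Ẇ = 3296/425.0 = 7.755.
In absolute terms T_C = 295.37 K and T_H = 315.93 K, so ΔT = 20.56 K.
COP_Carnot = T_C/ΔT = 295.37/20.56 = 14.37.
η_II = COP_actual/COP_Carnot = 7.755/14.37 = 0.5397.

0.54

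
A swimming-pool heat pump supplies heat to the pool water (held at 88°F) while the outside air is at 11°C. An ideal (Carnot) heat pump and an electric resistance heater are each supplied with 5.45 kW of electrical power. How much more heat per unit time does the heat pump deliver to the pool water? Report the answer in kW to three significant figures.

In absolute terms T_C = 284.15 K and T_H = 304.26 K, so ΔT = 20.11 K.
COP_Carnot = T_H/ΔT = 304.26/20.11 = 15.13.
The heat pump delivers Q̇_H = COP × Ẇ = 82.45 kW; the resistance heater delivers Ẇ = 5.450 kW.
Extra = (COP − 1)·Ẇ = 77.00 kW.

77.0 kW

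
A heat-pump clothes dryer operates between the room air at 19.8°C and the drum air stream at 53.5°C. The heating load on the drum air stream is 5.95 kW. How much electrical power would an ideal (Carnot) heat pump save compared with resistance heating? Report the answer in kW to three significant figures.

In absolute terms T_C = 292.95 K and T_H = 326.65 K, so ΔT = 33.70 K.
COP_Carnot = T_H/ΔT = 326.65/33.70 = 9.693.
Resistance heating needs Ẇ_res = Q̇_H = 5.950 kW; the reversible heat pump needs only Ẇ_hp = Q̇_H/COP = 0.6139 kW.
Saving = 5.950 − 0.6139 = 5.336 kW.

5.34 kW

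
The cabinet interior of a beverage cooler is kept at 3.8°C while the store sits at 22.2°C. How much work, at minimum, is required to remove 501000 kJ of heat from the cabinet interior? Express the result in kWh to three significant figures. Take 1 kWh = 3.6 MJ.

In absolute terms T_C = 276.95 K and T_H = 295.35 K, so ΔT = 18.40 K.
The reversible limit is COP_R = T_C/ΔT = 15.05, so W_min = Q_C/COP = Q_C·ΔT/T_C.
W_min = 501000 × 18.40/276.95 = 33290 kJ = 9.246 kWh.

9.25 kWh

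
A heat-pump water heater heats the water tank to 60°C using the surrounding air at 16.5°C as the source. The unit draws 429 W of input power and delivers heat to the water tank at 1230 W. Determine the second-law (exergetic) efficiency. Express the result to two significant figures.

COP_actual = Q̇_H/Ẇ = 1230/429.0 = 2.867.
In absolute terms T_C = 289.65 K and T_H = 333.15 K, so ΔT = 43.50 K.
COP_Carnot = T_H/ΔT = 333.15/43.50 = 7.659.
η_II = COP_actual/COP_Carnot = 2.867/7.659 = 0.3744.

0.37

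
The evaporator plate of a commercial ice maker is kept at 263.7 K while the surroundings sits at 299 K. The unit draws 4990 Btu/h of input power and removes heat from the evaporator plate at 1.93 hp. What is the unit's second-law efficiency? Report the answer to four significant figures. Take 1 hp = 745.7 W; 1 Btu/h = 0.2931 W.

0.1317

Converting, Q̇_C = 1.930 hp = 4910 Btu/h, so COP_actual = Q̇_C/Ẇ = 4910/4990 = 0.9840.
The reservoir spacing is ΔT = 299 − 263.7 = 35.30 K.
COP_Carnot = T_C/ΔT = 263.70/35.30 = 7.470.
η_II = COP_actual/COP_Carnot = 0.9840/7.470 = 0.1317.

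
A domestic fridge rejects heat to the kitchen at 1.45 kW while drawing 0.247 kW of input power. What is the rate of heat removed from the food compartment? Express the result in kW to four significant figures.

1.203 kW

For a cyclic device the first law requires Q̇_H = Q̇_C + Ẇ.
Q̇_C = Q̇_H − Ẇ = 1.203 kW.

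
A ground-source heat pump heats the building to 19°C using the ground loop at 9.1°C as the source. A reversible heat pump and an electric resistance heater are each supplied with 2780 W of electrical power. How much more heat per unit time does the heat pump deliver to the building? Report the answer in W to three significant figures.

In absolute terms T_C = 282.25 K and T_H = 292.15 K, so ΔT = 9.900 K.
COP_Carnot = T_H/ΔT = 292.15/9.900 = 29.51.
The heat pump delivers Q̇_H = COP × Ẇ = 82040 W; the resistance heater delivers Ẇ = 2780 W.
Extra = (COP − 1)·Ẇ = 79260 W.

79300 W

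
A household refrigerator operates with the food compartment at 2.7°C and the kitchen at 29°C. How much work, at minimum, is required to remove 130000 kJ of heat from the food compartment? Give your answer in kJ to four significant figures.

In absolute terms T_C = 275.85 K and T_H = 302.15 K, so ΔT = 26.30 K.
The reversible limit is COP_R = T_C/ΔT = 10.49, so W_min = Q_C/COP = Q_C·ΔT/T_C.
W_min = 130000 × 26.30/275.85 = 12390 kJ.

12390 kJ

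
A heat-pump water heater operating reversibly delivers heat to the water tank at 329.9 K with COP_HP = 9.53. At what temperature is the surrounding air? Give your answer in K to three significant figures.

COP_HP = T_H/(T_H − T_C) gives T_H − T_C = T_H/COP.
With T_H = 329.90 K, T_C = 329.90 × (1 − 1/9.53) = 295.28 K.

295 K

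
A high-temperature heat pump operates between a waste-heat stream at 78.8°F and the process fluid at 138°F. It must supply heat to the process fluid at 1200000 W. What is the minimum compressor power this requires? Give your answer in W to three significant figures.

In absolute terms T_C = 299.15 K and T_H = 332.04 K, so ΔT = 32.89 K.
COP_Carnot = T_H/ΔT = 332.04/32.89 = 10.10.
Ẇ_min = Q̇/COP_Carnot = 1200000/10.10 = 118900 W.

119000 W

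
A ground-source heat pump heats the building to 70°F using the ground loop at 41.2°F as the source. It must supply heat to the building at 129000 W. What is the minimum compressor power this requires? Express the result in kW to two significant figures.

In absolute terms T_C = 278.26 K and T_H = 294.26 K, so ΔT = 16.00 K.
COP_Carnot = T_H/ΔT = 294.26/16.00 = 18.39.
Ẇ_min = Q̇/COP_Carnot = 129000/18.39 = 7014 W = 7.014 kW.

7.0 kW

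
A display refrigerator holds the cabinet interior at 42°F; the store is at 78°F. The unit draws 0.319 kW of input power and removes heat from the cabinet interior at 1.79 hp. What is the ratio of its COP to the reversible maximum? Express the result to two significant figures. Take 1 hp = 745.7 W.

Converting, Q̇_C = 1.790 hp = 1.335 kW, so COP_actual = Q̇_C/Ẇ = 1.335/0.3190 = 4.184.
In absolute terms T_C = 278.71 K and T_H = 298.71 K, so ΔT = 20.00 K.
COP_Carnot = T_C/ΔT = 278.71/20.00 = 13.94.
η_II = COP_actual/COP_Carnot = 4.184/13.94 = 0.3003.

0.30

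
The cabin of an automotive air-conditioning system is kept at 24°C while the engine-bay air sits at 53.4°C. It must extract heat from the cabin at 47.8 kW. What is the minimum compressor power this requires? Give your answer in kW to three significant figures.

4.73 kW

In absolute terms T_C = 297.15 K and T_H = 326.55 K, so ΔT = 29.40 K.
COP_Carnot = T_C/ΔT = 297.15/29.40 = 10.11.
Ẇ_min = Q̇/COP_Carnot = 47.80/10.11 = 4.729 kW.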